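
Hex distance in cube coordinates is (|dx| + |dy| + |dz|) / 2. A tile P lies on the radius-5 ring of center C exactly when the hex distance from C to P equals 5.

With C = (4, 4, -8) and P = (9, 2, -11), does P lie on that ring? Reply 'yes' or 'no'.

Answer: yes

Derivation:
|px - cx| = |9 - 4| = 5
|py - cy| = |2 - 4| = 2
|pz - cz| = |-11 - (-8)| = 3
distance = (5+2+3)/2 = 10/2 = 5
radius = 5; distance == radius -> yes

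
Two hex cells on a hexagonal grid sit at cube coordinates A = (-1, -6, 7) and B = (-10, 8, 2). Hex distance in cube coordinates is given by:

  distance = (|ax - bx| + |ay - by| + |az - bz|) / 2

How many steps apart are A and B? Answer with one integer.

Answer: 14

Derivation:
|ax - bx| = |-1 - (-10)| = 9
|ay - by| = |-6 - 8| = 14
|az - bz| = |7 - 2| = 5
distance = (9 + 14 + 5) / 2 = 28 / 2 = 14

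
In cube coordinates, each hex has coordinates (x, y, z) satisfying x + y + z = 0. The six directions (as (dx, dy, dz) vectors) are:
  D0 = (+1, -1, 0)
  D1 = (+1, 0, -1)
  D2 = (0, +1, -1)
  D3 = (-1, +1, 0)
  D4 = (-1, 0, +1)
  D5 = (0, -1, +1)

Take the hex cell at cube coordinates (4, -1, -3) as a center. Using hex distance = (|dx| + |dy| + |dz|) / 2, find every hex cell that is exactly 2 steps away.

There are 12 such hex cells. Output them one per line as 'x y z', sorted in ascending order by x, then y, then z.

Walk ring at distance 2 from (4, -1, -3):
Start at center + D4*2 = (2, -1, -1)
  hex 0: (2, -1, -1)
  hex 1: (3, -2, -1)
  hex 2: (4, -3, -1)
  hex 3: (5, -3, -2)
  hex 4: (6, -3, -3)
  hex 5: (6, -2, -4)
  hex 6: (6, -1, -5)
  hex 7: (5, 0, -5)
  hex 8: (4, 1, -5)
  hex 9: (3, 1, -4)
  hex 10: (2, 1, -3)
  hex 11: (2, 0, -2)
Sorted: 12 hexes.

Answer: 2 -1 -1
2 0 -2
2 1 -3
3 -2 -1
3 1 -4
4 -3 -1
4 1 -5
5 -3 -2
5 0 -5
6 -3 -3
6 -2 -4
6 -1 -5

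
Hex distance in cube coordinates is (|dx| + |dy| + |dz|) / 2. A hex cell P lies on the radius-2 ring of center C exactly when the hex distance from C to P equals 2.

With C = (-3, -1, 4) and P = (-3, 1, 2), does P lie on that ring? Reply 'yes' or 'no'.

|px - cx| = |-3 - (-3)| = 0
|py - cy| = |1 - (-1)| = 2
|pz - cz| = |2 - 4| = 2
distance = (0+2+2)/2 = 4/2 = 2
radius = 2; distance == radius -> yes

Answer: yes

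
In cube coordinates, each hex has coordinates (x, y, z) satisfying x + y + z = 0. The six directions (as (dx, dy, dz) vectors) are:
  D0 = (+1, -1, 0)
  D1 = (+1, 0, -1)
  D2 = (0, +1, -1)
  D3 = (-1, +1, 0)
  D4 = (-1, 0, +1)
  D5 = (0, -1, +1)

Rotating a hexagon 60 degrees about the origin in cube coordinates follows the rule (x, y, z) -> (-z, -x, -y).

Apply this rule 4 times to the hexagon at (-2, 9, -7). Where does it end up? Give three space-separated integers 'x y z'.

Answer: -7 -2 9

Derivation:
Start: (-2, 9, -7)
Step 1: (-2, 9, -7) -> (-(-7), -(-2), -(9)) = (7, 2, -9)
Step 2: (7, 2, -9) -> (-(-9), -(7), -(2)) = (9, -7, -2)
Step 3: (9, -7, -2) -> (-(-2), -(9), -(-7)) = (2, -9, 7)
Step 4: (2, -9, 7) -> (-(7), -(2), -(-9)) = (-7, -2, 9)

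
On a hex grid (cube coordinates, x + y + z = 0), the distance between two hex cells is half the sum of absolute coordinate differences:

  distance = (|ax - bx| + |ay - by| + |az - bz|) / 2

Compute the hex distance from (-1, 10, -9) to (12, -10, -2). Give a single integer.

Answer: 20

Derivation:
|ax - bx| = |-1 - 12| = 13
|ay - by| = |10 - (-10)| = 20
|az - bz| = |-9 - (-2)| = 7
distance = (13 + 20 + 7) / 2 = 40 / 2 = 20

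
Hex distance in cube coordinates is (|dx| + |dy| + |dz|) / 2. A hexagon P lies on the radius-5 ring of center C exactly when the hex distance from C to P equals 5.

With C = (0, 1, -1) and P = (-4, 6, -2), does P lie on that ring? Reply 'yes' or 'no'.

Answer: yes

Derivation:
|px - cx| = |-4 - 0| = 4
|py - cy| = |6 - 1| = 5
|pz - cz| = |-2 - (-1)| = 1
distance = (4+5+1)/2 = 10/2 = 5
radius = 5; distance == radius -> yes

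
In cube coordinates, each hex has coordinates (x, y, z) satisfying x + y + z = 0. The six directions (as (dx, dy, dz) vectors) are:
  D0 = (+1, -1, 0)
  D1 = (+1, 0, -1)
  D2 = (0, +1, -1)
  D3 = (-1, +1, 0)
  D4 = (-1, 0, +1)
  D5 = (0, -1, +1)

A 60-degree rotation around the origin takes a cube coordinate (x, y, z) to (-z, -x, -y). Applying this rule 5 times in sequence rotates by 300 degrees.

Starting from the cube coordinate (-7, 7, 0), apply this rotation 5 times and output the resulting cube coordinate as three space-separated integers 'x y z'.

Answer: -7 0 7

Derivation:
Start: (-7, 7, 0)
Step 1: (-7, 7, 0) -> (-(0), -(-7), -(7)) = (0, 7, -7)
Step 2: (0, 7, -7) -> (-(-7), -(0), -(7)) = (7, 0, -7)
Step 3: (7, 0, -7) -> (-(-7), -(7), -(0)) = (7, -7, 0)
Step 4: (7, -7, 0) -> (-(0), -(7), -(-7)) = (0, -7, 7)
Step 5: (0, -7, 7) -> (-(7), -(0), -(-7)) = (-7, 0, 7)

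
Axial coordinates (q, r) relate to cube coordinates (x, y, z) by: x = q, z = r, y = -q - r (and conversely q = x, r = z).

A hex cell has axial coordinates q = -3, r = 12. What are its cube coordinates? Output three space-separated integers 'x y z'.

x = q = -3
z = r = 12
y = -x - z = -(-3) - (12) = -9

Answer: -3 -9 12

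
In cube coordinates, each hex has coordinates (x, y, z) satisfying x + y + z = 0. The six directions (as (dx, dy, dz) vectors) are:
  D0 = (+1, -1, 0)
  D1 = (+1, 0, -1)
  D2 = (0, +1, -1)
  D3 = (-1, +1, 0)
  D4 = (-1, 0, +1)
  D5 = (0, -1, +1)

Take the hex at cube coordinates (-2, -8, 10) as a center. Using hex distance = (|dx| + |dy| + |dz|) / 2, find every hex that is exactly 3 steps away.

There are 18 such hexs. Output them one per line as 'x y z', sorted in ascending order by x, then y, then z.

Answer: -5 -8 13
-5 -7 12
-5 -6 11
-5 -5 10
-4 -9 13
-4 -5 9
-3 -10 13
-3 -5 8
-2 -11 13
-2 -5 7
-1 -11 12
-1 -6 7
0 -11 11
0 -7 7
1 -11 10
1 -10 9
1 -9 8
1 -8 7

Derivation:
Walk ring at distance 3 from (-2, -8, 10):
Start at center + D4*3 = (-5, -8, 13)
  hex 0: (-5, -8, 13)
  hex 1: (-4, -9, 13)
  hex 2: (-3, -10, 13)
  hex 3: (-2, -11, 13)
  hex 4: (-1, -11, 12)
  hex 5: (0, -11, 11)
  hex 6: (1, -11, 10)
  hex 7: (1, -10, 9)
  hex 8: (1, -9, 8)
  hex 9: (1, -8, 7)
  hex 10: (0, -7, 7)
  hex 11: (-1, -6, 7)
  hex 12: (-2, -5, 7)
  hex 13: (-3, -5, 8)
  hex 14: (-4, -5, 9)
  hex 15: (-5, -5, 10)
  hex 16: (-5, -6, 11)
  hex 17: (-5, -7, 12)
Sorted: 18 hexes.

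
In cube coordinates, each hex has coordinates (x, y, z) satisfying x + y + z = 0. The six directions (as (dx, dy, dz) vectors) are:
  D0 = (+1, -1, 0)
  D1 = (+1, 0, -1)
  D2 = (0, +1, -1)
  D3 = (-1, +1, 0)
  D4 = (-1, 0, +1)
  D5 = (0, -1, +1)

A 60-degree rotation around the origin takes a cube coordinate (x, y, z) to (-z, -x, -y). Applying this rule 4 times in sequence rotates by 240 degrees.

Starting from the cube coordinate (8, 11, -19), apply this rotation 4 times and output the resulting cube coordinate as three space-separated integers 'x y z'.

Answer: -19 8 11

Derivation:
Start: (8, 11, -19)
Step 1: (8, 11, -19) -> (-(-19), -(8), -(11)) = (19, -8, -11)
Step 2: (19, -8, -11) -> (-(-11), -(19), -(-8)) = (11, -19, 8)
Step 3: (11, -19, 8) -> (-(8), -(11), -(-19)) = (-8, -11, 19)
Step 4: (-8, -11, 19) -> (-(19), -(-8), -(-11)) = (-19, 8, 11)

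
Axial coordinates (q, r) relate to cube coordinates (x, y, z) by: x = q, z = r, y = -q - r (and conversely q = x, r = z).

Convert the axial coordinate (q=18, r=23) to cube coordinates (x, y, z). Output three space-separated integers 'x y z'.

x = q = 18
z = r = 23
y = -x - z = -(18) - (23) = -41

Answer: 18 -41 23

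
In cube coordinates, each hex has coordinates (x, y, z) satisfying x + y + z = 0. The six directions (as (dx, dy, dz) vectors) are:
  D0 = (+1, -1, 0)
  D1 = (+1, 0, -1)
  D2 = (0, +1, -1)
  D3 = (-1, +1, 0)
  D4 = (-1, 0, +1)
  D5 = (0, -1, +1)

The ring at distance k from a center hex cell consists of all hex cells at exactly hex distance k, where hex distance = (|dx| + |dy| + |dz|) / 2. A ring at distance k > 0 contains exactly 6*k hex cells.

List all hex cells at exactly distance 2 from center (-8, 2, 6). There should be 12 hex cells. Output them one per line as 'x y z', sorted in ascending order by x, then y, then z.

Answer: -10 2 8
-10 3 7
-10 4 6
-9 1 8
-9 4 5
-8 0 8
-8 4 4
-7 0 7
-7 3 4
-6 0 6
-6 1 5
-6 2 4

Derivation:
Walk ring at distance 2 from (-8, 2, 6):
Start at center + D4*2 = (-10, 2, 8)
  hex 0: (-10, 2, 8)
  hex 1: (-9, 1, 8)
  hex 2: (-8, 0, 8)
  hex 3: (-7, 0, 7)
  hex 4: (-6, 0, 6)
  hex 5: (-6, 1, 5)
  hex 6: (-6, 2, 4)
  hex 7: (-7, 3, 4)
  hex 8: (-8, 4, 4)
  hex 9: (-9, 4, 5)
  hex 10: (-10, 4, 6)
  hex 11: (-10, 3, 7)
Sorted: 12 hexes.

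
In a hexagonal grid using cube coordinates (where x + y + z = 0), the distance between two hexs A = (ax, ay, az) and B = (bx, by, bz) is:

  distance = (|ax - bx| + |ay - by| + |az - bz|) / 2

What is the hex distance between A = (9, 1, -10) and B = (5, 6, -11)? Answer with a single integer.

Answer: 5

Derivation:
|ax - bx| = |9 - 5| = 4
|ay - by| = |1 - 6| = 5
|az - bz| = |-10 - (-11)| = 1
distance = (4 + 5 + 1) / 2 = 10 / 2 = 5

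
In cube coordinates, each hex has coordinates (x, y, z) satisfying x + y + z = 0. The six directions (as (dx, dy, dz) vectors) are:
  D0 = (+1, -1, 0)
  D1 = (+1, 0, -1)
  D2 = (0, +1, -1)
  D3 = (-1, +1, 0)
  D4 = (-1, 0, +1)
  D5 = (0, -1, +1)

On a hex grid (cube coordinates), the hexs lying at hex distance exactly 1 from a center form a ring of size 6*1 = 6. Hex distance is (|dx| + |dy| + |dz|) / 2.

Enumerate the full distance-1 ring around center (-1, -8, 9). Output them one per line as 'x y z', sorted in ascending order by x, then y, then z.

Answer: -2 -8 10
-2 -7 9
-1 -9 10
-1 -7 8
0 -9 9
0 -8 8

Derivation:
Walk ring at distance 1 from (-1, -8, 9):
Start at center + D4*1 = (-2, -8, 10)
  hex 0: (-2, -8, 10)
  hex 1: (-1, -9, 10)
  hex 2: (0, -9, 9)
  hex 3: (0, -8, 8)
  hex 4: (-1, -7, 8)
  hex 5: (-2, -7, 9)
Sorted: 6 hexes.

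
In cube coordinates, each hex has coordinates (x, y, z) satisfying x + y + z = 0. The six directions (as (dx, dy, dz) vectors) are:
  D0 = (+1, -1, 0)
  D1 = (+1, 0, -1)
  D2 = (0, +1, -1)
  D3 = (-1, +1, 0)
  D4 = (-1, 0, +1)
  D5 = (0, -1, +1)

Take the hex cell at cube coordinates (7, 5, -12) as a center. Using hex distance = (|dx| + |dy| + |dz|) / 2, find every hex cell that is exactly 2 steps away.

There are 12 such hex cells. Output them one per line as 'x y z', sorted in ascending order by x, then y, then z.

Walk ring at distance 2 from (7, 5, -12):
Start at center + D4*2 = (5, 5, -10)
  hex 0: (5, 5, -10)
  hex 1: (6, 4, -10)
  hex 2: (7, 3, -10)
  hex 3: (8, 3, -11)
  hex 4: (9, 3, -12)
  hex 5: (9, 4, -13)
  hex 6: (9, 5, -14)
  hex 7: (8, 6, -14)
  hex 8: (7, 7, -14)
  hex 9: (6, 7, -13)
  hex 10: (5, 7, -12)
  hex 11: (5, 6, -11)
Sorted: 12 hexes.

Answer: 5 5 -10
5 6 -11
5 7 -12
6 4 -10
6 7 -13
7 3 -10
7 7 -14
8 3 -11
8 6 -14
9 3 -12
9 4 -13
9 5 -14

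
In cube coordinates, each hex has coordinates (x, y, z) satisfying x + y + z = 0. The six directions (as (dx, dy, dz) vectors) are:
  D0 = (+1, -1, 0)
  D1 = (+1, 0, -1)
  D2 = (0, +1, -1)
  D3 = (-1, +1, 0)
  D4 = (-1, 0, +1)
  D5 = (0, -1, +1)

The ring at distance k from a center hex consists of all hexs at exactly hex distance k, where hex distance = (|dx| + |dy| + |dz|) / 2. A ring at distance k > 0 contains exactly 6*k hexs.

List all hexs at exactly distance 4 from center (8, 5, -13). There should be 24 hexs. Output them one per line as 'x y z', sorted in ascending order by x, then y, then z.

Answer: 4 5 -9
4 6 -10
4 7 -11
4 8 -12
4 9 -13
5 4 -9
5 9 -14
6 3 -9
6 9 -15
7 2 -9
7 9 -16
8 1 -9
8 9 -17
9 1 -10
9 8 -17
10 1 -11
10 7 -17
11 1 -12
11 6 -17
12 1 -13
12 2 -14
12 3 -15
12 4 -16
12 5 -17

Derivation:
Walk ring at distance 4 from (8, 5, -13):
Start at center + D4*4 = (4, 5, -9)
  hex 0: (4, 5, -9)
  hex 1: (5, 4, -9)
  hex 2: (6, 3, -9)
  hex 3: (7, 2, -9)
  hex 4: (8, 1, -9)
  hex 5: (9, 1, -10)
  hex 6: (10, 1, -11)
  hex 7: (11, 1, -12)
  hex 8: (12, 1, -13)
  hex 9: (12, 2, -14)
  hex 10: (12, 3, -15)
  hex 11: (12, 4, -16)
  hex 12: (12, 5, -17)
  hex 13: (11, 6, -17)
  hex 14: (10, 7, -17)
  hex 15: (9, 8, -17)
  hex 16: (8, 9, -17)
  hex 17: (7, 9, -16)
  hex 18: (6, 9, -15)
  hex 19: (5, 9, -14)
  hex 20: (4, 9, -13)
  hex 21: (4, 8, -12)
  hex 22: (4, 7, -11)
  hex 23: (4, 6, -10)
Sorted: 24 hexes.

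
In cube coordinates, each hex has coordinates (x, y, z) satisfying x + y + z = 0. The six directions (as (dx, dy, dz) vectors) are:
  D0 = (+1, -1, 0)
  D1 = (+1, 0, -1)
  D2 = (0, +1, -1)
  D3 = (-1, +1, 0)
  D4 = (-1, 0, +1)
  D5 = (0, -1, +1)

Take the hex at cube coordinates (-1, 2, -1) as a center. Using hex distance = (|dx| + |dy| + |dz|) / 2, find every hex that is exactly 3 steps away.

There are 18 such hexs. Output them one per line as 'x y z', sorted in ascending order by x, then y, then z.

Answer: -4 2 2
-4 3 1
-4 4 0
-4 5 -1
-3 1 2
-3 5 -2
-2 0 2
-2 5 -3
-1 -1 2
-1 5 -4
0 -1 1
0 4 -4
1 -1 0
1 3 -4
2 -1 -1
2 0 -2
2 1 -3
2 2 -4

Derivation:
Walk ring at distance 3 from (-1, 2, -1):
Start at center + D4*3 = (-4, 2, 2)
  hex 0: (-4, 2, 2)
  hex 1: (-3, 1, 2)
  hex 2: (-2, 0, 2)
  hex 3: (-1, -1, 2)
  hex 4: (0, -1, 1)
  hex 5: (1, -1, 0)
  hex 6: (2, -1, -1)
  hex 7: (2, 0, -2)
  hex 8: (2, 1, -3)
  hex 9: (2, 2, -4)
  hex 10: (1, 3, -4)
  hex 11: (0, 4, -4)
  hex 12: (-1, 5, -4)
  hex 13: (-2, 5, -3)
  hex 14: (-3, 5, -2)
  hex 15: (-4, 5, -1)
  hex 16: (-4, 4, 0)
  hex 17: (-4, 3, 1)
Sorted: 18 hexes.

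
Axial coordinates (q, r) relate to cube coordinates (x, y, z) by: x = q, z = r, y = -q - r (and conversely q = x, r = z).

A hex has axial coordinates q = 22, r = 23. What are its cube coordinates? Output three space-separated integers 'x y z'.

Answer: 22 -45 23

Derivation:
x = q = 22
z = r = 23
y = -x - z = -(22) - (23) = -45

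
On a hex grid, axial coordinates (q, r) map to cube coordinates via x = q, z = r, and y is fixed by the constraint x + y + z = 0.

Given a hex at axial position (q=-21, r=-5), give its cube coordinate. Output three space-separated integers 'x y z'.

x = q = -21
z = r = -5
y = -x - z = -(-21) - (-5) = 26

Answer: -21 26 -5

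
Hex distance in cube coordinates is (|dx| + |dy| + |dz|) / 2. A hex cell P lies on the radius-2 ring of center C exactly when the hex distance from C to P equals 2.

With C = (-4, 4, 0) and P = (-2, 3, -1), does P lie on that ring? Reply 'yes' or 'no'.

|px - cx| = |-2 - (-4)| = 2
|py - cy| = |3 - 4| = 1
|pz - cz| = |-1 - 0| = 1
distance = (2+1+1)/2 = 4/2 = 2
radius = 2; distance == radius -> yes

Answer: yes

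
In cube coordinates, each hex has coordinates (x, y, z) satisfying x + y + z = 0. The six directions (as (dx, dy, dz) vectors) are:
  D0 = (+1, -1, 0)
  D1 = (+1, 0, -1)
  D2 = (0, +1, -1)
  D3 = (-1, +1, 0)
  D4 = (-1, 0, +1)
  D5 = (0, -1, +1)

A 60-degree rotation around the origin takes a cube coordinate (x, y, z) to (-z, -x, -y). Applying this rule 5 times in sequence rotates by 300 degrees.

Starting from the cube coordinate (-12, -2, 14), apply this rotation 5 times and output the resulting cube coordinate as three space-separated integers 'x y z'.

Start: (-12, -2, 14)
Step 1: (-12, -2, 14) -> (-(14), -(-12), -(-2)) = (-14, 12, 2)
Step 2: (-14, 12, 2) -> (-(2), -(-14), -(12)) = (-2, 14, -12)
Step 3: (-2, 14, -12) -> (-(-12), -(-2), -(14)) = (12, 2, -14)
Step 4: (12, 2, -14) -> (-(-14), -(12), -(2)) = (14, -12, -2)
Step 5: (14, -12, -2) -> (-(-2), -(14), -(-12)) = (2, -14, 12)

Answer: 2 -14 12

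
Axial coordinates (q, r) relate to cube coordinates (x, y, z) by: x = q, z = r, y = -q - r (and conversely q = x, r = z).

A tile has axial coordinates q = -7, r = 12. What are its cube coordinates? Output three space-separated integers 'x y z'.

x = q = -7
z = r = 12
y = -x - z = -(-7) - (12) = -5

Answer: -7 -5 12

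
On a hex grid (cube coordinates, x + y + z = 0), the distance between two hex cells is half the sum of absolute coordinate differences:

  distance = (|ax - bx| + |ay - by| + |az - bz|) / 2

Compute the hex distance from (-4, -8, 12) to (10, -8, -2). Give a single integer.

Answer: 14

Derivation:
|ax - bx| = |-4 - 10| = 14
|ay - by| = |-8 - (-8)| = 0
|az - bz| = |12 - (-2)| = 14
distance = (14 + 0 + 14) / 2 = 28 / 2 = 14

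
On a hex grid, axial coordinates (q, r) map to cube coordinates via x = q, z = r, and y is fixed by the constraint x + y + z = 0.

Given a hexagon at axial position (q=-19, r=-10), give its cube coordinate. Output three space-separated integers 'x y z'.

Answer: -19 29 -10

Derivation:
x = q = -19
z = r = -10
y = -x - z = -(-19) - (-10) = 29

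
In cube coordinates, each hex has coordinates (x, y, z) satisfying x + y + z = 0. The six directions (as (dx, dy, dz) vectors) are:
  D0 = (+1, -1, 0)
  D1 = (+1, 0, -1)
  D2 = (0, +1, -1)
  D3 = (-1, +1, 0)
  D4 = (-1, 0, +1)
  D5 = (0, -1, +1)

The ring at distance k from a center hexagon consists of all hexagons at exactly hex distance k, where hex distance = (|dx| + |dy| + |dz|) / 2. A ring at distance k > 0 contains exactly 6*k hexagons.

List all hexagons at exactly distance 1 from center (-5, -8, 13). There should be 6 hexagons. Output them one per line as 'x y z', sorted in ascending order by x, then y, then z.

Answer: -6 -8 14
-6 -7 13
-5 -9 14
-5 -7 12
-4 -9 13
-4 -8 12

Derivation:
Walk ring at distance 1 from (-5, -8, 13):
Start at center + D4*1 = (-6, -8, 14)
  hex 0: (-6, -8, 14)
  hex 1: (-5, -9, 14)
  hex 2: (-4, -9, 13)
  hex 3: (-4, -8, 12)
  hex 4: (-5, -7, 12)
  hex 5: (-6, -7, 13)
Sorted: 6 hexes.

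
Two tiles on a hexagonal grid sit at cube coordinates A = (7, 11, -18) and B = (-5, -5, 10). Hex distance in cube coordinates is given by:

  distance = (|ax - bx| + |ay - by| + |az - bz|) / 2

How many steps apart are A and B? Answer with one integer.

Answer: 28

Derivation:
|ax - bx| = |7 - (-5)| = 12
|ay - by| = |11 - (-5)| = 16
|az - bz| = |-18 - 10| = 28
distance = (12 + 16 + 28) / 2 = 56 / 2 = 28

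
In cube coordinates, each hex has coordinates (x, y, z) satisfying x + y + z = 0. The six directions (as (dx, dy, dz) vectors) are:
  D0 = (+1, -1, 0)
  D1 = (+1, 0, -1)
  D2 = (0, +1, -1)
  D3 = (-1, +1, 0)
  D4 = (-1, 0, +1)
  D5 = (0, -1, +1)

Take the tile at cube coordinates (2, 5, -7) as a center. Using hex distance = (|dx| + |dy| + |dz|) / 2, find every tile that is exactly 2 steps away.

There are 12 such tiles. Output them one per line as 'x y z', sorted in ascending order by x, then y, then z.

Answer: 0 5 -5
0 6 -6
0 7 -7
1 4 -5
1 7 -8
2 3 -5
2 7 -9
3 3 -6
3 6 -9
4 3 -7
4 4 -8
4 5 -9

Derivation:
Walk ring at distance 2 from (2, 5, -7):
Start at center + D4*2 = (0, 5, -5)
  hex 0: (0, 5, -5)
  hex 1: (1, 4, -5)
  hex 2: (2, 3, -5)
  hex 3: (3, 3, -6)
  hex 4: (4, 3, -7)
  hex 5: (4, 4, -8)
  hex 6: (4, 5, -9)
  hex 7: (3, 6, -9)
  hex 8: (2, 7, -9)
  hex 9: (1, 7, -8)
  hex 10: (0, 7, -7)
  hex 11: (0, 6, -6)
Sorted: 12 hexes.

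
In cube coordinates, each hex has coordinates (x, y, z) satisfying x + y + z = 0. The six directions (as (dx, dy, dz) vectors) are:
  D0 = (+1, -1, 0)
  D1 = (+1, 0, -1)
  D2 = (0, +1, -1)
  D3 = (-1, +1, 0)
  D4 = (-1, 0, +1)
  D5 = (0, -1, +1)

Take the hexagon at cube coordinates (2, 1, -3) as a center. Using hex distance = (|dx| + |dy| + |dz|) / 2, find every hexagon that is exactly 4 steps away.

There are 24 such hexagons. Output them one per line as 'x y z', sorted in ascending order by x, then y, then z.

Answer: -2 1 1
-2 2 0
-2 3 -1
-2 4 -2
-2 5 -3
-1 0 1
-1 5 -4
0 -1 1
0 5 -5
1 -2 1
1 5 -6
2 -3 1
2 5 -7
3 -3 0
3 4 -7
4 -3 -1
4 3 -7
5 -3 -2
5 2 -7
6 -3 -3
6 -2 -4
6 -1 -5
6 0 -6
6 1 -7

Derivation:
Walk ring at distance 4 from (2, 1, -3):
Start at center + D4*4 = (-2, 1, 1)
  hex 0: (-2, 1, 1)
  hex 1: (-1, 0, 1)
  hex 2: (0, -1, 1)
  hex 3: (1, -2, 1)
  hex 4: (2, -3, 1)
  hex 5: (3, -3, 0)
  hex 6: (4, -3, -1)
  hex 7: (5, -3, -2)
  hex 8: (6, -3, -3)
  hex 9: (6, -2, -4)
  hex 10: (6, -1, -5)
  hex 11: (6, 0, -6)
  hex 12: (6, 1, -7)
  hex 13: (5, 2, -7)
  hex 14: (4, 3, -7)
  hex 15: (3, 4, -7)
  hex 16: (2, 5, -7)
  hex 17: (1, 5, -6)
  hex 18: (0, 5, -5)
  hex 19: (-1, 5, -4)
  hex 20: (-2, 5, -3)
  hex 21: (-2, 4, -2)
  hex 22: (-2, 3, -1)
  hex 23: (-2, 2, 0)
Sorted: 24 hexes.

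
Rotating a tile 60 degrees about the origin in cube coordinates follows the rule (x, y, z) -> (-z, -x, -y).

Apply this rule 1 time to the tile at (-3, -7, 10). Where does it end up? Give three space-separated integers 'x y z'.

Answer: -10 3 7

Derivation:
Start: (-3, -7, 10)
Step 1: (-3, -7, 10) -> (-(10), -(-3), -(-7)) = (-10, 3, 7)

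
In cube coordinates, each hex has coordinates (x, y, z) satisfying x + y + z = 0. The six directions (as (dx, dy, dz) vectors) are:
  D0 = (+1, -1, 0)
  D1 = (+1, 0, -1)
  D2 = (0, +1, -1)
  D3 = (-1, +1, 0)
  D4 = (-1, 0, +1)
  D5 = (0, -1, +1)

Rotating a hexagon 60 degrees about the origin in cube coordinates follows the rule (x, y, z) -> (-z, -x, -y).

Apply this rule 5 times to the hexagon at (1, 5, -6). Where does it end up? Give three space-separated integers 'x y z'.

Answer: -5 6 -1

Derivation:
Start: (1, 5, -6)
Step 1: (1, 5, -6) -> (-(-6), -(1), -(5)) = (6, -1, -5)
Step 2: (6, -1, -5) -> (-(-5), -(6), -(-1)) = (5, -6, 1)
Step 3: (5, -6, 1) -> (-(1), -(5), -(-6)) = (-1, -5, 6)
Step 4: (-1, -5, 6) -> (-(6), -(-1), -(-5)) = (-6, 1, 5)
Step 5: (-6, 1, 5) -> (-(5), -(-6), -(1)) = (-5, 6, -1)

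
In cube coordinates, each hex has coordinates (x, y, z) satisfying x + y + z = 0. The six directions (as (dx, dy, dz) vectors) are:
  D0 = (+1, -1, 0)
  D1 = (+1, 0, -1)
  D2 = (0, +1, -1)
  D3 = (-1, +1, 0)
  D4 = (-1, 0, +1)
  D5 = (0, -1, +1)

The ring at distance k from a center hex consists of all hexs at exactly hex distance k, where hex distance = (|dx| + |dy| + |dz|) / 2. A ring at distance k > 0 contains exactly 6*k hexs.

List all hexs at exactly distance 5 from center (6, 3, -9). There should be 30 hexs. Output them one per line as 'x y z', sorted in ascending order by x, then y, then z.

Answer: 1 3 -4
1 4 -5
1 5 -6
1 6 -7
1 7 -8
1 8 -9
2 2 -4
2 8 -10
3 1 -4
3 8 -11
4 0 -4
4 8 -12
5 -1 -4
5 8 -13
6 -2 -4
6 8 -14
7 -2 -5
7 7 -14
8 -2 -6
8 6 -14
9 -2 -7
9 5 -14
10 -2 -8
10 4 -14
11 -2 -9
11 -1 -10
11 0 -11
11 1 -12
11 2 -13
11 3 -14

Derivation:
Walk ring at distance 5 from (6, 3, -9):
Start at center + D4*5 = (1, 3, -4)
  hex 0: (1, 3, -4)
  hex 1: (2, 2, -4)
  hex 2: (3, 1, -4)
  hex 3: (4, 0, -4)
  hex 4: (5, -1, -4)
  hex 5: (6, -2, -4)
  hex 6: (7, -2, -5)
  hex 7: (8, -2, -6)
  hex 8: (9, -2, -7)
  hex 9: (10, -2, -8)
  hex 10: (11, -2, -9)
  hex 11: (11, -1, -10)
  hex 12: (11, 0, -11)
  hex 13: (11, 1, -12)
  hex 14: (11, 2, -13)
  hex 15: (11, 3, -14)
  hex 16: (10, 4, -14)
  hex 17: (9, 5, -14)
  hex 18: (8, 6, -14)
  hex 19: (7, 7, -14)
  hex 20: (6, 8, -14)
  hex 21: (5, 8, -13)
  hex 22: (4, 8, -12)
  hex 23: (3, 8, -11)
  hex 24: (2, 8, -10)
  hex 25: (1, 8, -9)
  hex 26: (1, 7, -8)
  hex 27: (1, 6, -7)
  hex 28: (1, 5, -6)
  hex 29: (1, 4, -5)
Sorted: 30 hexes.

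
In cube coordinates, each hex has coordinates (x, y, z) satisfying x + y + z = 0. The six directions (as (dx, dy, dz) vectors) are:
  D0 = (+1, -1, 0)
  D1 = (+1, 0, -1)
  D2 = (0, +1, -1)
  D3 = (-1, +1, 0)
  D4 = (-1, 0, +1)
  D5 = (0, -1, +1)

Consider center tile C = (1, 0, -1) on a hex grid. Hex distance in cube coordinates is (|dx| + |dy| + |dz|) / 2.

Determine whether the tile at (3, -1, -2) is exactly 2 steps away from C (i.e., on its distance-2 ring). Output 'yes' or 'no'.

Answer: yes

Derivation:
|px - cx| = |3 - 1| = 2
|py - cy| = |-1 - 0| = 1
|pz - cz| = |-2 - (-1)| = 1
distance = (2+1+1)/2 = 4/2 = 2
radius = 2; distance == radius -> yes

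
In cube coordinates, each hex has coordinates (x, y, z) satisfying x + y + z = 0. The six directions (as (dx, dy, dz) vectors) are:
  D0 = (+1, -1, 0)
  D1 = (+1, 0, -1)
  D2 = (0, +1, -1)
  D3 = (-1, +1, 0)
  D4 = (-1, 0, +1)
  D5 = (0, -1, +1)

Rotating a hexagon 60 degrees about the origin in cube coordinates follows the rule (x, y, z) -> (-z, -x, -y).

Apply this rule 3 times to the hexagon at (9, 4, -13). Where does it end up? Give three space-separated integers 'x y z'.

Answer: -9 -4 13

Derivation:
Start: (9, 4, -13)
Step 1: (9, 4, -13) -> (-(-13), -(9), -(4)) = (13, -9, -4)
Step 2: (13, -9, -4) -> (-(-4), -(13), -(-9)) = (4, -13, 9)
Step 3: (4, -13, 9) -> (-(9), -(4), -(-13)) = (-9, -4, 13)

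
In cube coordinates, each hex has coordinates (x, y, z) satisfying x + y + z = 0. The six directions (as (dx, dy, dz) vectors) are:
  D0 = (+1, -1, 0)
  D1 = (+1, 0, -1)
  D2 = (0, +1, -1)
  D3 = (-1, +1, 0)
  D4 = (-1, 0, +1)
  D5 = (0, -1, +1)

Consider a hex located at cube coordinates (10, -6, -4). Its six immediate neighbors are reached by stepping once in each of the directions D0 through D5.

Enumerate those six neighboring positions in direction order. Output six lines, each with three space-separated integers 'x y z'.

Center: (10, -6, -4). Add each direction:
  D0: (10, -6, -4) + (1, -1, 0) = (11, -7, -4)
  D1: (10, -6, -4) + (1, 0, -1) = (11, -6, -5)
  D2: (10, -6, -4) + (0, 1, -1) = (10, -5, -5)
  D3: (10, -6, -4) + (-1, 1, 0) = (9, -5, -4)
  D4: (10, -6, -4) + (-1, 0, 1) = (9, -6, -3)
  D5: (10, -6, -4) + (0, -1, 1) = (10, -7, -3)

Answer: 11 -7 -4
11 -6 -5
10 -5 -5
9 -5 -4
9 -6 -3
10 -7 -3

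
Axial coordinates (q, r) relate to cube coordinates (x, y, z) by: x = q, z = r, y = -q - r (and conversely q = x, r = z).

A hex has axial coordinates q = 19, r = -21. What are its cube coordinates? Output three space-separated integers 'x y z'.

x = q = 19
z = r = -21
y = -x - z = -(19) - (-21) = 2

Answer: 19 2 -21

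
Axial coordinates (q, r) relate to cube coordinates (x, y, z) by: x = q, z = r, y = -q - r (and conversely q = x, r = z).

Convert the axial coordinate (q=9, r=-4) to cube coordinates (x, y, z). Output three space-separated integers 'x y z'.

x = q = 9
z = r = -4
y = -x - z = -(9) - (-4) = -5

Answer: 9 -5 -4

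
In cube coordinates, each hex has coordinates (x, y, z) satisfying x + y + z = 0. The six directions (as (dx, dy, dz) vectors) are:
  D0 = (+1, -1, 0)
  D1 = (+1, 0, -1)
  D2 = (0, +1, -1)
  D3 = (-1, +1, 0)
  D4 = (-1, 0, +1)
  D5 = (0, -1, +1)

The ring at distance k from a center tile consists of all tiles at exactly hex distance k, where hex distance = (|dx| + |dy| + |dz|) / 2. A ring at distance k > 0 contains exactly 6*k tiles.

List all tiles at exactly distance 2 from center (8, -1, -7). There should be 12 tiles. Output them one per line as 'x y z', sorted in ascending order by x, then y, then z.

Answer: 6 -1 -5
6 0 -6
6 1 -7
7 -2 -5
7 1 -8
8 -3 -5
8 1 -9
9 -3 -6
9 0 -9
10 -3 -7
10 -2 -8
10 -1 -9

Derivation:
Walk ring at distance 2 from (8, -1, -7):
Start at center + D4*2 = (6, -1, -5)
  hex 0: (6, -1, -5)
  hex 1: (7, -2, -5)
  hex 2: (8, -3, -5)
  hex 3: (9, -3, -6)
  hex 4: (10, -3, -7)
  hex 5: (10, -2, -8)
  hex 6: (10, -1, -9)
  hex 7: (9, 0, -9)
  hex 8: (8, 1, -9)
  hex 9: (7, 1, -8)
  hex 10: (6, 1, -7)
  hex 11: (6, 0, -6)
Sorted: 12 hexes.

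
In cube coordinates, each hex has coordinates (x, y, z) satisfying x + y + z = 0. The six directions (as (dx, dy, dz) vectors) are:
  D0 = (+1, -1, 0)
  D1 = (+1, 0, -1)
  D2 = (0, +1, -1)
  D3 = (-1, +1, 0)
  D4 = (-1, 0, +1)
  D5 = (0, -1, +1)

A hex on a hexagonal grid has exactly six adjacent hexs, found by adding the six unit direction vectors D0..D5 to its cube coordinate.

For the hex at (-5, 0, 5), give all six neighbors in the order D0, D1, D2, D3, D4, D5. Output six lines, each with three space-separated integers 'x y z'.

Center: (-5, 0, 5). Add each direction:
  D0: (-5, 0, 5) + (1, -1, 0) = (-4, -1, 5)
  D1: (-5, 0, 5) + (1, 0, -1) = (-4, 0, 4)
  D2: (-5, 0, 5) + (0, 1, -1) = (-5, 1, 4)
  D3: (-5, 0, 5) + (-1, 1, 0) = (-6, 1, 5)
  D4: (-5, 0, 5) + (-1, 0, 1) = (-6, 0, 6)
  D5: (-5, 0, 5) + (0, -1, 1) = (-5, -1, 6)

Answer: -4 -1 5
-4 0 4
-5 1 4
-6 1 5
-6 0 6
-5 -1 6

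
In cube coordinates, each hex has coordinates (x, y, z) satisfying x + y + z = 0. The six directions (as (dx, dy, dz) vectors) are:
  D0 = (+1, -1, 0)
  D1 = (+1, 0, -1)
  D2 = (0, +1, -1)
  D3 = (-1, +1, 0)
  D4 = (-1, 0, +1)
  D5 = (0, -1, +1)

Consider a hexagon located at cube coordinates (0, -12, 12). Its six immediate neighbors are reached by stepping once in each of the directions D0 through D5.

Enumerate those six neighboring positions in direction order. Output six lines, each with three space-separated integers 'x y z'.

Answer: 1 -13 12
1 -12 11
0 -11 11
-1 -11 12
-1 -12 13
0 -13 13

Derivation:
Center: (0, -12, 12). Add each direction:
  D0: (0, -12, 12) + (1, -1, 0) = (1, -13, 12)
  D1: (0, -12, 12) + (1, 0, -1) = (1, -12, 11)
  D2: (0, -12, 12) + (0, 1, -1) = (0, -11, 11)
  D3: (0, -12, 12) + (-1, 1, 0) = (-1, -11, 12)
  D4: (0, -12, 12) + (-1, 0, 1) = (-1, -12, 13)
  D5: (0, -12, 12) + (0, -1, 1) = (0, -13, 13)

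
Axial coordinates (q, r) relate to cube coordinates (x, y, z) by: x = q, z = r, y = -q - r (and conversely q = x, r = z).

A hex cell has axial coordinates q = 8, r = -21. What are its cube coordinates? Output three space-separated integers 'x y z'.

Answer: 8 13 -21

Derivation:
x = q = 8
z = r = -21
y = -x - z = -(8) - (-21) = 13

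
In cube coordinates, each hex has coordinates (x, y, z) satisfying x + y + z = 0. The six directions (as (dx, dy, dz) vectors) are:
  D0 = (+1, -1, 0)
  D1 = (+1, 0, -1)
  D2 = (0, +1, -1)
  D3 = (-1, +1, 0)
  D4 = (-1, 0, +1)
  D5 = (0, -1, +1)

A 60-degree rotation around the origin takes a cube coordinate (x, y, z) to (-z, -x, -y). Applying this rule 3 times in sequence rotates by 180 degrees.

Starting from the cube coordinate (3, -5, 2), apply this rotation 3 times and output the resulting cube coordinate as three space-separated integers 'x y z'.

Start: (3, -5, 2)
Step 1: (3, -5, 2) -> (-(2), -(3), -(-5)) = (-2, -3, 5)
Step 2: (-2, -3, 5) -> (-(5), -(-2), -(-3)) = (-5, 2, 3)
Step 3: (-5, 2, 3) -> (-(3), -(-5), -(2)) = (-3, 5, -2)

Answer: -3 5 -2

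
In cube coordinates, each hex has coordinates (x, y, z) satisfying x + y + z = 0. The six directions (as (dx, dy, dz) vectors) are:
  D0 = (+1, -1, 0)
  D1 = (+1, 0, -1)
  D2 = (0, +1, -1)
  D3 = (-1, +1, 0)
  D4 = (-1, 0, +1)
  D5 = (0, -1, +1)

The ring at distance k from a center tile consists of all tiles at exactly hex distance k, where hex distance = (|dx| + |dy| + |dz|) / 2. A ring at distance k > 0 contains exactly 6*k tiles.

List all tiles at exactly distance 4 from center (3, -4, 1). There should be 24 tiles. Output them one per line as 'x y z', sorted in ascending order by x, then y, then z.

Walk ring at distance 4 from (3, -4, 1):
Start at center + D4*4 = (-1, -4, 5)
  hex 0: (-1, -4, 5)
  hex 1: (0, -5, 5)
  hex 2: (1, -6, 5)
  hex 3: (2, -7, 5)
  hex 4: (3, -8, 5)
  hex 5: (4, -8, 4)
  hex 6: (5, -8, 3)
  hex 7: (6, -8, 2)
  hex 8: (7, -8, 1)
  hex 9: (7, -7, 0)
  hex 10: (7, -6, -1)
  hex 11: (7, -5, -2)
  hex 12: (7, -4, -3)
  hex 13: (6, -3, -3)
  hex 14: (5, -2, -3)
  hex 15: (4, -1, -3)
  hex 16: (3, 0, -3)
  hex 17: (2, 0, -2)
  hex 18: (1, 0, -1)
  hex 19: (0, 0, 0)
  hex 20: (-1, 0, 1)
  hex 21: (-1, -1, 2)
  hex 22: (-1, -2, 3)
  hex 23: (-1, -3, 4)
Sorted: 24 hexes.

Answer: -1 -4 5
-1 -3 4
-1 -2 3
-1 -1 2
-1 0 1
0 -5 5
0 0 0
1 -6 5
1 0 -1
2 -7 5
2 0 -2
3 -8 5
3 0 -3
4 -8 4
4 -1 -3
5 -8 3
5 -2 -3
6 -8 2
6 -3 -3
7 -8 1
7 -7 0
7 -6 -1
7 -5 -2
7 -4 -3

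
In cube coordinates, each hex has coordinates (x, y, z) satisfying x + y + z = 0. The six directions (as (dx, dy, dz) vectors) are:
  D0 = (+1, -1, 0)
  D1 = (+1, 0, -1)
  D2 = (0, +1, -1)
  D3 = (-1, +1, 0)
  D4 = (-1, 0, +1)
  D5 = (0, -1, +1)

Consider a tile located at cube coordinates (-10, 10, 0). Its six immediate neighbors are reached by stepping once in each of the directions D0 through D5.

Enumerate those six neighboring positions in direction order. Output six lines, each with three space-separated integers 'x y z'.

Center: (-10, 10, 0). Add each direction:
  D0: (-10, 10, 0) + (1, -1, 0) = (-9, 9, 0)
  D1: (-10, 10, 0) + (1, 0, -1) = (-9, 10, -1)
  D2: (-10, 10, 0) + (0, 1, -1) = (-10, 11, -1)
  D3: (-10, 10, 0) + (-1, 1, 0) = (-11, 11, 0)
  D4: (-10, 10, 0) + (-1, 0, 1) = (-11, 10, 1)
  D5: (-10, 10, 0) + (0, -1, 1) = (-10, 9, 1)

Answer: -9 9 0
-9 10 -1
-10 11 -1
-11 11 0
-11 10 1
-10 9 1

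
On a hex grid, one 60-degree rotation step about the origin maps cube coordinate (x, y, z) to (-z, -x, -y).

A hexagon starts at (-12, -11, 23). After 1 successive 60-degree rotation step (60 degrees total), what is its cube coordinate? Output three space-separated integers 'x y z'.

Start: (-12, -11, 23)
Step 1: (-12, -11, 23) -> (-(23), -(-12), -(-11)) = (-23, 12, 11)

Answer: -23 12 11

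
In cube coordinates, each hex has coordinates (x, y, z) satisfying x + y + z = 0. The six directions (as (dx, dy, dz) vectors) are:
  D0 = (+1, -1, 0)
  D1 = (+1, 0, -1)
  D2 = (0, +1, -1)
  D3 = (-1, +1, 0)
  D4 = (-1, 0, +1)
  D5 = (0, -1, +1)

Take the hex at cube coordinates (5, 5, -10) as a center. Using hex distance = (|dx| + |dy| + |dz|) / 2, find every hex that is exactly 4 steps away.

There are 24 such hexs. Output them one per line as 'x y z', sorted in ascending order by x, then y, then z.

Answer: 1 5 -6
1 6 -7
1 7 -8
1 8 -9
1 9 -10
2 4 -6
2 9 -11
3 3 -6
3 9 -12
4 2 -6
4 9 -13
5 1 -6
5 9 -14
6 1 -7
6 8 -14
7 1 -8
7 7 -14
8 1 -9
8 6 -14
9 1 -10
9 2 -11
9 3 -12
9 4 -13
9 5 -14

Derivation:
Walk ring at distance 4 from (5, 5, -10):
Start at center + D4*4 = (1, 5, -6)
  hex 0: (1, 5, -6)
  hex 1: (2, 4, -6)
  hex 2: (3, 3, -6)
  hex 3: (4, 2, -6)
  hex 4: (5, 1, -6)
  hex 5: (6, 1, -7)
  hex 6: (7, 1, -8)
  hex 7: (8, 1, -9)
  hex 8: (9, 1, -10)
  hex 9: (9, 2, -11)
  hex 10: (9, 3, -12)
  hex 11: (9, 4, -13)
  hex 12: (9, 5, -14)
  hex 13: (8, 6, -14)
  hex 14: (7, 7, -14)
  hex 15: (6, 8, -14)
  hex 16: (5, 9, -14)
  hex 17: (4, 9, -13)
  hex 18: (3, 9, -12)
  hex 19: (2, 9, -11)
  hex 20: (1, 9, -10)
  hex 21: (1, 8, -9)
  hex 22: (1, 7, -8)
  hex 23: (1, 6, -7)
Sorted: 24 hexes.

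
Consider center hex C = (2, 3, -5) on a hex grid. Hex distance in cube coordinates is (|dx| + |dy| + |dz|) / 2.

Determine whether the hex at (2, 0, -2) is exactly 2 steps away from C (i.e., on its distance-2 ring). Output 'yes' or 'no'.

|px - cx| = |2 - 2| = 0
|py - cy| = |0 - 3| = 3
|pz - cz| = |-2 - (-5)| = 3
distance = (0+3+3)/2 = 6/2 = 3
radius = 2; distance != radius -> no

Answer: no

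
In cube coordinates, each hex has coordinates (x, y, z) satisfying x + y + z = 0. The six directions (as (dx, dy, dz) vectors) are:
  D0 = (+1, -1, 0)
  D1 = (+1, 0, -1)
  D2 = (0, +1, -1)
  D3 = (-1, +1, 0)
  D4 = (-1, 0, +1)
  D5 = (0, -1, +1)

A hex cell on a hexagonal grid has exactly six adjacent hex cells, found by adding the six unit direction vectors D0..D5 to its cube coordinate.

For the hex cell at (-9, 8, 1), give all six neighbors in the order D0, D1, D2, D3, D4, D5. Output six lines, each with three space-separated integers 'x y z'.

Answer: -8 7 1
-8 8 0
-9 9 0
-10 9 1
-10 8 2
-9 7 2

Derivation:
Center: (-9, 8, 1). Add each direction:
  D0: (-9, 8, 1) + (1, -1, 0) = (-8, 7, 1)
  D1: (-9, 8, 1) + (1, 0, -1) = (-8, 8, 0)
  D2: (-9, 8, 1) + (0, 1, -1) = (-9, 9, 0)
  D3: (-9, 8, 1) + (-1, 1, 0) = (-10, 9, 1)
  D4: (-9, 8, 1) + (-1, 0, 1) = (-10, 8, 2)
  D5: (-9, 8, 1) + (0, -1, 1) = (-9, 7, 2)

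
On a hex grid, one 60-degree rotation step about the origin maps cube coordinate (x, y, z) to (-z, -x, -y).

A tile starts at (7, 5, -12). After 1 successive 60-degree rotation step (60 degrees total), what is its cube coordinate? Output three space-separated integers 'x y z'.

Answer: 12 -7 -5

Derivation:
Start: (7, 5, -12)
Step 1: (7, 5, -12) -> (-(-12), -(7), -(5)) = (12, -7, -5)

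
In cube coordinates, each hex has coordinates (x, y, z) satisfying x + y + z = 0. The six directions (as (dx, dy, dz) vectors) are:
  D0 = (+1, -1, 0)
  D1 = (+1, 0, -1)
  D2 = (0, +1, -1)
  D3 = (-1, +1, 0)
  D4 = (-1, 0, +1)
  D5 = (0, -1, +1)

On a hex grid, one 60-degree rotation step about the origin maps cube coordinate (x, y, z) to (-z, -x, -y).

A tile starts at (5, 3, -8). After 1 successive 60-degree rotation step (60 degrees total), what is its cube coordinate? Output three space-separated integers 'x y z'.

Answer: 8 -5 -3

Derivation:
Start: (5, 3, -8)
Step 1: (5, 3, -8) -> (-(-8), -(5), -(3)) = (8, -5, -3)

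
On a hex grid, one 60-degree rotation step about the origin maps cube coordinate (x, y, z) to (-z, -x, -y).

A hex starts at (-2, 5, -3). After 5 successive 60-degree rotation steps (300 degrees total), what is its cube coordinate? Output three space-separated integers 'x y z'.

Start: (-2, 5, -3)
Step 1: (-2, 5, -3) -> (-(-3), -(-2), -(5)) = (3, 2, -5)
Step 2: (3, 2, -5) -> (-(-5), -(3), -(2)) = (5, -3, -2)
Step 3: (5, -3, -2) -> (-(-2), -(5), -(-3)) = (2, -5, 3)
Step 4: (2, -5, 3) -> (-(3), -(2), -(-5)) = (-3, -2, 5)
Step 5: (-3, -2, 5) -> (-(5), -(-3), -(-2)) = (-5, 3, 2)

Answer: -5 3 2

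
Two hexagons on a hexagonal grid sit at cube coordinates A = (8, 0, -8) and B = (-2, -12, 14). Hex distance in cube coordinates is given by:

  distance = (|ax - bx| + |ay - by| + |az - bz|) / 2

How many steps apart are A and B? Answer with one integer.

|ax - bx| = |8 - (-2)| = 10
|ay - by| = |0 - (-12)| = 12
|az - bz| = |-8 - 14| = 22
distance = (10 + 12 + 22) / 2 = 44 / 2 = 22

Answer: 22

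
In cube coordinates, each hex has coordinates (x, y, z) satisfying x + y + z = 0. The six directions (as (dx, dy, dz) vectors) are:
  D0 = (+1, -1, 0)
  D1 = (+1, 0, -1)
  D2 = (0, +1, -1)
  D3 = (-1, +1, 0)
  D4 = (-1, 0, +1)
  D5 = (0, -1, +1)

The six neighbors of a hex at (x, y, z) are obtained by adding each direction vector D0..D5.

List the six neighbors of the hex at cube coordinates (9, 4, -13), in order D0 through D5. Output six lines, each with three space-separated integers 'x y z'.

Center: (9, 4, -13). Add each direction:
  D0: (9, 4, -13) + (1, -1, 0) = (10, 3, -13)
  D1: (9, 4, -13) + (1, 0, -1) = (10, 4, -14)
  D2: (9, 4, -13) + (0, 1, -1) = (9, 5, -14)
  D3: (9, 4, -13) + (-1, 1, 0) = (8, 5, -13)
  D4: (9, 4, -13) + (-1, 0, 1) = (8, 4, -12)
  D5: (9, 4, -13) + (0, -1, 1) = (9, 3, -12)

Answer: 10 3 -13
10 4 -14
9 5 -14
8 5 -13
8 4 -12
9 3 -12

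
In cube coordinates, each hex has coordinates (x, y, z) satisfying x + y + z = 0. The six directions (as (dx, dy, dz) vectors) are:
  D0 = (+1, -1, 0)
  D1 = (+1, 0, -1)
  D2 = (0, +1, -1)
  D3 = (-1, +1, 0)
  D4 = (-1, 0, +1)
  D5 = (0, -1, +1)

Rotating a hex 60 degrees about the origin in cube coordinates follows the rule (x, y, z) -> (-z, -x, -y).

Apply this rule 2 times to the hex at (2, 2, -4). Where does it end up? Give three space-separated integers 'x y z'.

Answer: 2 -4 2

Derivation:
Start: (2, 2, -4)
Step 1: (2, 2, -4) -> (-(-4), -(2), -(2)) = (4, -2, -2)
Step 2: (4, -2, -2) -> (-(-2), -(4), -(-2)) = (2, -4, 2)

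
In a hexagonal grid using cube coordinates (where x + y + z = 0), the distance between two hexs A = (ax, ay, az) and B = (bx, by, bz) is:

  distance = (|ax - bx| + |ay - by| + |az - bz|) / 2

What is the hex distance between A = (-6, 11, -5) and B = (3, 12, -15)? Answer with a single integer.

|ax - bx| = |-6 - 3| = 9
|ay - by| = |11 - 12| = 1
|az - bz| = |-5 - (-15)| = 10
distance = (9 + 1 + 10) / 2 = 20 / 2 = 10

Answer: 10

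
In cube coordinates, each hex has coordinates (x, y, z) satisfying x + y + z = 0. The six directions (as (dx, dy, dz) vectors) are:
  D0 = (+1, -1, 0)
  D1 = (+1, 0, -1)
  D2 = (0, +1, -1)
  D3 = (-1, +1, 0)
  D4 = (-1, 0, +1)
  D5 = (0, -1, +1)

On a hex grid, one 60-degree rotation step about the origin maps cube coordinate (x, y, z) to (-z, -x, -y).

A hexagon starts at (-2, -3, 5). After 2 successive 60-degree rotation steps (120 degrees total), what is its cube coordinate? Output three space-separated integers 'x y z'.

Start: (-2, -3, 5)
Step 1: (-2, -3, 5) -> (-(5), -(-2), -(-3)) = (-5, 2, 3)
Step 2: (-5, 2, 3) -> (-(3), -(-5), -(2)) = (-3, 5, -2)

Answer: -3 5 -2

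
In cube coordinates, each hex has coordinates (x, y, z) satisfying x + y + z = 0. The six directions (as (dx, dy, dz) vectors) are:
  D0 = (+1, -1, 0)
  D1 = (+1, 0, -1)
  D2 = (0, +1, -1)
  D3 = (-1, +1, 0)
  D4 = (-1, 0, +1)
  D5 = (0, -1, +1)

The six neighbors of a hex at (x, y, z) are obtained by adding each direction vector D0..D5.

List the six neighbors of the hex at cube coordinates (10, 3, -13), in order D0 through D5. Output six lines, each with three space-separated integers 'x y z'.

Answer: 11 2 -13
11 3 -14
10 4 -14
9 4 -13
9 3 -12
10 2 -12

Derivation:
Center: (10, 3, -13). Add each direction:
  D0: (10, 3, -13) + (1, -1, 0) = (11, 2, -13)
  D1: (10, 3, -13) + (1, 0, -1) = (11, 3, -14)
  D2: (10, 3, -13) + (0, 1, -1) = (10, 4, -14)
  D3: (10, 3, -13) + (-1, 1, 0) = (9, 4, -13)
  D4: (10, 3, -13) + (-1, 0, 1) = (9, 3, -12)
  D5: (10, 3, -13) + (0, -1, 1) = (10, 2, -12)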